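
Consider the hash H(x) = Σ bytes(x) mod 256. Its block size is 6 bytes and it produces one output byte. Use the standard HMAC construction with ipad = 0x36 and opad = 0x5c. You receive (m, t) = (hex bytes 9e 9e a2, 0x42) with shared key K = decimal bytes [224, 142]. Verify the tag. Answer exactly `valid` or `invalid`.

valid

Key decimal bytes [224, 142] = e0 8e is 2 bytes ≤ B = 6; zero-pad to 6 bytes: K' = e0 8e 00 00 00 00.
K' ⊕ ipad = d6 b8 36 36 36 36; K' ⊕ opad = bc d2 5c 5c 5c 5c.
Inner hash: sum = 214+184+54+54+54+54+158+158+162 = 1092; mod 256 = 68 → 44.
Outer hash (recomputed tag): sum = 188+210+92+92+92+92+68 = 834; mod 256 = 66 → 42.
Recomputed tag = 42; claimed = 42 → match.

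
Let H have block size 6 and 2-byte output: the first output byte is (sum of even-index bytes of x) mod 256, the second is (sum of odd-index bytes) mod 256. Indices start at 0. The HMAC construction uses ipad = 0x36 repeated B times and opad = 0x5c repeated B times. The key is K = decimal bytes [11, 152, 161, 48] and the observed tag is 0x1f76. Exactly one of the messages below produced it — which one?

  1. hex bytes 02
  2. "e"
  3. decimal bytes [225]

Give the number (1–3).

Key decimal bytes [11, 152, 161, 48] = 0b 98 a1 30 is 4 bytes ≤ B = 6; zero-pad to 6 bytes: K' = 0b 98 a1 30 00 00.
K' ⊕ ipad = 3d ae 97 06 36 36; K' ⊕ opad = 57 c4 fd 6c 5c 5c.
m1: inner = H(3d ae 97 06 36 36 02) = 0c ea; tag = H(57 c4 fd 6c 5c 5c 0c ea) = bc76
m2: inner = H(3d ae 97 06 36 36 65) = 6f ea; tag = H(57 c4 fd 6c 5c 5c 6f ea) = 1f76 ← matches
m3: inner = H(3d ae 97 06 36 36 e1) = eb ea; tag = H(57 c4 fd 6c 5c 5c eb ea) = 9b76

2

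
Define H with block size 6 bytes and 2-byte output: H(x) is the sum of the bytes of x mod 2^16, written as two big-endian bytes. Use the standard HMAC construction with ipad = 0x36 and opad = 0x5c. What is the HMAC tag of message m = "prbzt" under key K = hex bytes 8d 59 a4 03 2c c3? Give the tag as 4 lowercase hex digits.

Key hex bytes 8d 59 a4 03 2c c3 is exactly B = 6 bytes: K' = 8d 59 a4 03 2c c3.
K' ⊕ ipad = bb 6f 92 35 1a f5.  K' ⊕ opad = d1 05 f8 5f 70 9f.
Inner input = (K'⊕ipad) ∥ m = bb 6f 92 35 1a f5 ∥ 70 72 62 7a 74.
Inner hash: sum = 187+111+146+53+26+245+112+114+98+122+116 = 1330 → 05 32.
Outer input = (K'⊕opad) ∥ inner = d1 05 f8 5f 70 9f ∥ 05 32.
Outer hash (tag): sum = 209+5+248+95+112+159+5+50 = 883 → 03 73.

0373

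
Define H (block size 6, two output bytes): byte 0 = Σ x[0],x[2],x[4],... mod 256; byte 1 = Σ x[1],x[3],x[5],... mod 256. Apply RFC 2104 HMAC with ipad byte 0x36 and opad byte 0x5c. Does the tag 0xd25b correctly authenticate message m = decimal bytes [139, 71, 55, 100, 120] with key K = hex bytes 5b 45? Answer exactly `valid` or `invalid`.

valid

Key hex bytes 5b 45 is 2 bytes ≤ B = 6; zero-pad to 6 bytes: K' = 5b 45 00 00 00 00.
K' ⊕ ipad = 6d 73 36 36 36 36; K' ⊕ opad = 07 19 5c 5c 5c 5c.
Inner hash: even-index sum = 531 mod 256 = 19; odd-index sum = 394 mod 256 = 138 → 13 8a.
Outer hash (recomputed tag): even-index sum = 210 mod 256 = 210; odd-index sum = 347 mod 256 = 91 → d2 5b.
Recomputed tag = d25b; claimed = d25b → match.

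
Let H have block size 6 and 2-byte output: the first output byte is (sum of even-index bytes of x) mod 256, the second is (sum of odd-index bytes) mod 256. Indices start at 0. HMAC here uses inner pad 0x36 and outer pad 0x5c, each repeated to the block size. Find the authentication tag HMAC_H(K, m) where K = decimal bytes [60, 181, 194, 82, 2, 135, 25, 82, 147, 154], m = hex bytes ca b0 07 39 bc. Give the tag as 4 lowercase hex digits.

3b7f

Key decimal bytes [60, 181, 194, 82, 2, 135, 25, 82, 147, 154] = 3c b5 c2 52 02 87 19 52 93 9a is 10 bytes > B = 6, so hash it first: H(key) = ac 7a, then zero-pad to 6 bytes: K' = ac 7a 00 00 00 00.
K' ⊕ ipad = 9a 4c 36 36 36 36.  K' ⊕ opad = f0 26 5c 5c 5c 5c.
Inner input = (K'⊕ipad) ∥ m = 9a 4c 36 36 36 36 ∥ ca b0 07 39 bc.
Inner hash: even-index sum = 659 mod 256 = 147; odd-index sum = 417 mod 256 = 161 → 93 a1.
Outer input = (K'⊕opad) ∥ inner = f0 26 5c 5c 5c 5c ∥ 93 a1.
Outer hash (tag): even-index sum = 571 mod 256 = 59; odd-index sum = 383 mod 256 = 127 → 3b 7f.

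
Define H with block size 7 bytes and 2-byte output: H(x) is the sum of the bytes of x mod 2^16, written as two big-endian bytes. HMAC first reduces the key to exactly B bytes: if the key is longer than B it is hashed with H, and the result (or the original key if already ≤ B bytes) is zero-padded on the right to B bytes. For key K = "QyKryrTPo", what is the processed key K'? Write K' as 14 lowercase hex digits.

03850000000000

|K| = 9 > B = 7, so first hash the key.
H(K): sum = 81+121+75+114+121+114+84+80+111 = 901 → 03 85.
Zero-pad H(K) = 03 85 to 7 bytes: K' = 03 85 00 00 00 00 00.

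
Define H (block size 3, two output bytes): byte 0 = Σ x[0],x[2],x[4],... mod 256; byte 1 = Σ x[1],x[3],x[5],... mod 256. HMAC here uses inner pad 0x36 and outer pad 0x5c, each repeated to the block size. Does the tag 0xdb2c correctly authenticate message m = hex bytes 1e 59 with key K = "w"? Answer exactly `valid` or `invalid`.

valid

Key "w" = 77 is 1 byte ≤ B = 3; zero-pad to 3 bytes: K' = 77 00 00.
K' ⊕ ipad = 41 36 36; K' ⊕ opad = 2b 5c 5c.
Inner hash: even-index sum = 208 mod 256 = 208; odd-index sum = 84 mod 256 = 84 → d0 54.
Outer hash (recomputed tag): even-index sum = 219 mod 256 = 219; odd-index sum = 300 mod 256 = 44 → db 2c.
Recomputed tag = db2c; claimed = db2c → match.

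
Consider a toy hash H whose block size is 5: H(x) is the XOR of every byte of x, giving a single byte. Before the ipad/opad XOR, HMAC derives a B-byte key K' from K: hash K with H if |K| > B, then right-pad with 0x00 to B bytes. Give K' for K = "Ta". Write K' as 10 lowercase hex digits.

Key "Ta" = 54 61 is 2 bytes ≤ B = 5; zero-pad to 5 bytes: K' = 54 61 00 00 00.

5461000000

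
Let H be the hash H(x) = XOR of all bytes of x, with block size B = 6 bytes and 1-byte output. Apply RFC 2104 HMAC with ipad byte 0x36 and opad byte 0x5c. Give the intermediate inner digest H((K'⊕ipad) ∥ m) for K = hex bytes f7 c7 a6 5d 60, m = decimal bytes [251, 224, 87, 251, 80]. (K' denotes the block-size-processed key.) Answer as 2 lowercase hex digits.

Key hex bytes f7 c7 a6 5d 60 is 5 bytes ≤ B = 6; zero-pad to 6 bytes: K' = f7 c7 a6 5d 60 00.
K' ⊕ ipad = c1 f1 90 6b 56 36.
Inner input = c1 f1 90 6b 56 36 ∥ fb e0 57 fb 50.
Inner hash: XOR c1⊕f1⊕90⊕6b⊕56⊕36⊕fb⊕e0⊕57⊕fb⊕50 = 4c.

4c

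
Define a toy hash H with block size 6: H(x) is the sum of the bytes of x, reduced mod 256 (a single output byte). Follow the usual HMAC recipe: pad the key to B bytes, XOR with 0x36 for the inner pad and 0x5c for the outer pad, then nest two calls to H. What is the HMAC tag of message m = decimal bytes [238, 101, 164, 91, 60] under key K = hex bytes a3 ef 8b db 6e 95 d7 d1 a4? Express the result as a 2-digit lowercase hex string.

f4

Key hex bytes a3 ef 8b db 6e 95 d7 d1 a4 is 9 bytes > B = 6, so hash it first: H(key) = 47, then zero-pad to 6 bytes: K' = 47 00 00 00 00 00.
K' ⊕ ipad = 71 36 36 36 36 36.  K' ⊕ opad = 1b 5c 5c 5c 5c 5c.
Inner input = (K'⊕ipad) ∥ m = 71 36 36 36 36 36 ∥ ee 65 a4 5b 3c.
Inner hash: sum = 113+54+54+54+54+54+238+101+164+91+60 = 1037; mod 256 = 13 → 0d.
Outer input = (K'⊕opad) ∥ inner = 1b 5c 5c 5c 5c 5c ∥ 0d.
Outer hash (tag): sum = 27+92+92+92+92+92+13 = 500; mod 256 = 244 → f4.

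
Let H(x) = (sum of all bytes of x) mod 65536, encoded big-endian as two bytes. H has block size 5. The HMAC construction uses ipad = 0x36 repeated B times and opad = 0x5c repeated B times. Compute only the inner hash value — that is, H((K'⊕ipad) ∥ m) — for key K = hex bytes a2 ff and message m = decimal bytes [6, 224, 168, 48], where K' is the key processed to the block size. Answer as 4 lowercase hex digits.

03bd

Key hex bytes a2 ff is 2 bytes ≤ B = 5; zero-pad to 5 bytes: K' = a2 ff 00 00 00.
K' ⊕ ipad = 94 c9 36 36 36.
Inner input = 94 c9 36 36 36 ∥ 06 e0 a8 30.
Inner hash: sum = 148+201+54+54+54+6+224+168+48 = 957 → 03 bd.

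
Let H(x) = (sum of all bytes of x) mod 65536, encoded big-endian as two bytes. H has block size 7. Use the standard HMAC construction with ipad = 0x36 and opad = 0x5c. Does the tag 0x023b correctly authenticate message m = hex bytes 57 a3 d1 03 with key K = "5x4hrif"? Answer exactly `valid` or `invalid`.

valid

Key "5x4hrif" = 35 78 34 68 72 69 66 is exactly B = 7 bytes: K' = 35 78 34 68 72 69 66.
K' ⊕ ipad = 03 4e 02 5e 44 5f 50; K' ⊕ opad = 69 24 68 34 2e 35 3a.
Inner hash: sum = 3+78+2+94+68+95+80+87+163+209+3 = 882 → 03 72.
Outer hash (recomputed tag): sum = 105+36+104+52+46+53+58+3+114 = 571 → 02 3b.
Recomputed tag = 023b; claimed = 023b → match.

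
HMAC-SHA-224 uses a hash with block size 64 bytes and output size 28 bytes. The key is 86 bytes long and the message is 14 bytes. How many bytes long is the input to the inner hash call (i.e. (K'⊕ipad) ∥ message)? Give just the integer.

78

Key is 86 > 64 bytes, so it is hashed to 28 bytes then zero-padded to 64: |K'| = 64.
Inner input = (K'⊕ipad) ∥ m → 64 + 14 = 78 bytes.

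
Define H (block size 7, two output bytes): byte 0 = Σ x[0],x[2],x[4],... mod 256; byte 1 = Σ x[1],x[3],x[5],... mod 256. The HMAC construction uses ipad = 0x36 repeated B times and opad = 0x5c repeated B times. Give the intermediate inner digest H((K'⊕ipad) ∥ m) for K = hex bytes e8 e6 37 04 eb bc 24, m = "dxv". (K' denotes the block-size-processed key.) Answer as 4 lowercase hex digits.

Key hex bytes e8 e6 37 04 eb bc 24 is exactly B = 7 bytes: K' = e8 e6 37 04 eb bc 24.
K' ⊕ ipad = de d0 01 32 dd 8a 12.
Inner input = de d0 01 32 dd 8a 12 ∥ 64 78 76.
Inner hash: even-index sum = 582 mod 256 = 70; odd-index sum = 614 mod 256 = 102 → 46 66.

4666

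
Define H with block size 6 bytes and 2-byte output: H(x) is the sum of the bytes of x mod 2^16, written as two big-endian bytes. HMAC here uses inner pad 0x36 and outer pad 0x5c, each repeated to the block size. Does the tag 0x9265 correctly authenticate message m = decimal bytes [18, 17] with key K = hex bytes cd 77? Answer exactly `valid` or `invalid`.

Key hex bytes cd 77 is 2 bytes ≤ B = 6; zero-pad to 6 bytes: K' = cd 77 00 00 00 00.
K' ⊕ ipad = fb 41 36 36 36 36; K' ⊕ opad = 91 2b 5c 5c 5c 5c.
Inner hash: sum = 251+65+54+54+54+54+18+17 = 567 → 02 37.
Outer hash (recomputed tag): sum = 145+43+92+92+92+92+2+55 = 613 → 02 65.
Recomputed tag = 0265; claimed = 9265 → mismatch.

invalid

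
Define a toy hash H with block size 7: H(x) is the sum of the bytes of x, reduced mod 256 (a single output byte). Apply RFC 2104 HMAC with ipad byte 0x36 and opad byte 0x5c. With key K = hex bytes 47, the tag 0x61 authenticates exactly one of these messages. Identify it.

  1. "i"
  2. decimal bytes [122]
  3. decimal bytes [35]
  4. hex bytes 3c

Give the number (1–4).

1

Key hex bytes 47 is 1 byte ≤ B = 7; zero-pad to 7 bytes: K' = 47 00 00 00 00 00 00.
K' ⊕ ipad = 71 36 36 36 36 36 36; K' ⊕ opad = 1b 5c 5c 5c 5c 5c 5c.
m1: inner = H(71 36 36 36 36 36 36 69) = 1e; tag = H(1b 5c 5c 5c 5c 5c 5c 1e) = 61 ← matches
m2: inner = H(71 36 36 36 36 36 36 7a) = 2f; tag = H(1b 5c 5c 5c 5c 5c 5c 2f) = 72
m3: inner = H(71 36 36 36 36 36 36 23) = d8; tag = H(1b 5c 5c 5c 5c 5c 5c d8) = 1b
m4: inner = H(71 36 36 36 36 36 36 3c) = f1; tag = H(1b 5c 5c 5c 5c 5c 5c f1) = 34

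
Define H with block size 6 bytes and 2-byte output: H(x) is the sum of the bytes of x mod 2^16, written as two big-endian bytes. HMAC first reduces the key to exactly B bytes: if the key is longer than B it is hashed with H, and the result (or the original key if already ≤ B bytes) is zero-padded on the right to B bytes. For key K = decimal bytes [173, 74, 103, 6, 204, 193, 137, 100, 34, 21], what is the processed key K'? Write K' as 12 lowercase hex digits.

041500000000

|K| = 10 > B = 6, so first hash the key.
H(K): sum = 173+74+103+6+204+193+137+100+34+21 = 1045 → 04 15.
Zero-pad H(K) = 04 15 to 6 bytes: K' = 04 15 00 00 00 00.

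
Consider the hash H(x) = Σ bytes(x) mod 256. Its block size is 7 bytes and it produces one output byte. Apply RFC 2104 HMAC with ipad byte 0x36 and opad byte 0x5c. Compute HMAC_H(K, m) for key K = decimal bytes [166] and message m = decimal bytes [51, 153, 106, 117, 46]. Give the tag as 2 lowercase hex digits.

Key decimal bytes [166] = a6 is 1 byte ≤ B = 7; zero-pad to 7 bytes: K' = a6 00 00 00 00 00 00.
K' ⊕ ipad = 90 36 36 36 36 36 36.  K' ⊕ opad = fa 5c 5c 5c 5c 5c 5c.
Inner input = (K'⊕ipad) ∥ m = 90 36 36 36 36 36 36 ∥ 33 99 6a 75 2e.
Inner hash: sum = 144+54+54+54+54+54+54+51+153+106+117+46 = 941; mod 256 = 173 → ad.
Outer input = (K'⊕opad) ∥ inner = fa 5c 5c 5c 5c 5c 5c ∥ ad.
Outer hash (tag): sum = 250+92+92+92+92+92+92+173 = 975; mod 256 = 207 → cf.

cf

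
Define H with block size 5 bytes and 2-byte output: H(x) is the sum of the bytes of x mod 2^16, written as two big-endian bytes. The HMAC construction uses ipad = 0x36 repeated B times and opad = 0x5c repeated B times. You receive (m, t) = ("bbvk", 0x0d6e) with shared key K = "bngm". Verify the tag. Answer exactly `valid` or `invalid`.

Key "bngm" = 62 6e 67 6d is 4 bytes ≤ B = 5; zero-pad to 5 bytes: K' = 62 6e 67 6d 00.
K' ⊕ ipad = 54 58 51 5b 36; K' ⊕ opad = 3e 32 3b 31 5c.
Inner hash: sum = 84+88+81+91+54+98+98+118+107 = 819 → 03 33.
Outer hash (recomputed tag): sum = 62+50+59+49+92+3+51 = 366 → 01 6e.
Recomputed tag = 016e; claimed = 0d6e → mismatch.

invalid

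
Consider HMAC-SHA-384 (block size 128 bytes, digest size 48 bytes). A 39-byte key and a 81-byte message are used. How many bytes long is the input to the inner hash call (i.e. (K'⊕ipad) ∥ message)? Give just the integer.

209

Key is 39 ≤ 128 bytes, zero-padded: |K'| = 128.
Inner input = (K'⊕ipad) ∥ m → 128 + 81 = 209 bytes.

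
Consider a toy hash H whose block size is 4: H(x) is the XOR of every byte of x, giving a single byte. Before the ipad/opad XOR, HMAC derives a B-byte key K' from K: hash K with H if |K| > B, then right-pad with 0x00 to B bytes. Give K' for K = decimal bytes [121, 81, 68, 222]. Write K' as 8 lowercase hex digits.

795144de

Key decimal bytes [121, 81, 68, 222] = 79 51 44 de is exactly B = 4 bytes: K' = 79 51 44 de.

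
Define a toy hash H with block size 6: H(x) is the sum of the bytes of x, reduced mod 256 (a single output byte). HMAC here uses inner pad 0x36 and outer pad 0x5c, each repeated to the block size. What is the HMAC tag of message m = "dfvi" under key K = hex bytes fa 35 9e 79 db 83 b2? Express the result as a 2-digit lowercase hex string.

ed

Key hex bytes fa 35 9e 79 db 83 b2 is 7 bytes > B = 6, so hash it first: H(key) = 56, then zero-pad to 6 bytes: K' = 56 00 00 00 00 00.
K' ⊕ ipad = 60 36 36 36 36 36.  K' ⊕ opad = 0a 5c 5c 5c 5c 5c.
Inner input = (K'⊕ipad) ∥ m = 60 36 36 36 36 36 ∥ 64 66 76 69.
Inner hash: sum = 96+54+54+54+54+54+100+102+118+105 = 791; mod 256 = 23 → 17.
Outer input = (K'⊕opad) ∥ inner = 0a 5c 5c 5c 5c 5c ∥ 17.
Outer hash (tag): sum = 10+92+92+92+92+92+23 = 493; mod 256 = 237 → ed.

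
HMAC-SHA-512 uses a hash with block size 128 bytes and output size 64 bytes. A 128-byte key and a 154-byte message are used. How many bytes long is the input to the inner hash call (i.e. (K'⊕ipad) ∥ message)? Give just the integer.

282

Key is 128 ≤ 128 bytes, zero-padded: |K'| = 128.
Inner input = (K'⊕ipad) ∥ m → 128 + 154 = 282 bytes.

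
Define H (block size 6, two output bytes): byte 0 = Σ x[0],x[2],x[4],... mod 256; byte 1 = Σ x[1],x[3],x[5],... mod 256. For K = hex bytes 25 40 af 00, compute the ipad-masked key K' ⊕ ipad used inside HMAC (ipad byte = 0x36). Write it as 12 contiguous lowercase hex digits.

Key hex bytes 25 40 af 00 is 4 bytes ≤ B = 6; zero-pad to 6 bytes: K' = 25 40 af 00 00 00.
XOR each byte with 0x36: 25⊕36=13, 40⊕36=76, af⊕36=99, 00⊕36=36, 00⊕36=36, 00⊕36=36.

137699363636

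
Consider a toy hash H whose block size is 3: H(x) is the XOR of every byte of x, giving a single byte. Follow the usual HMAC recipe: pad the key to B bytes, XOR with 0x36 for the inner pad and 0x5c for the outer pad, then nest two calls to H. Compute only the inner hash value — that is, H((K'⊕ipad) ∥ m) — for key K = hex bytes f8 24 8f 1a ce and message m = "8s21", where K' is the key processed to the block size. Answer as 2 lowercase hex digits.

Key hex bytes f8 24 8f 1a ce is 5 bytes > B = 3, so hash it first: H(key) = 87, then zero-pad to 3 bytes: K' = 87 00 00.
K' ⊕ ipad = b1 36 36.
Inner input = b1 36 36 ∥ 38 73 32 31.
Inner hash: XOR b1⊕36⊕36⊕38⊕73⊕32⊕31 = f9.

f9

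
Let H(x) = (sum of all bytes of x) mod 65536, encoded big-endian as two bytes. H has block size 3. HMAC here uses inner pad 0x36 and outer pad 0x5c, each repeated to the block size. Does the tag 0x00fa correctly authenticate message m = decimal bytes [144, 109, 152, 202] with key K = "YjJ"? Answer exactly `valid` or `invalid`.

valid

Key "YjJ" = 59 6a 4a is exactly B = 3 bytes: K' = 59 6a 4a.
K' ⊕ ipad = 6f 5c 7c; K' ⊕ opad = 05 36 16.
Inner hash: sum = 111+92+124+144+109+152+202 = 934 → 03 a6.
Outer hash (recomputed tag): sum = 5+54+22+3+166 = 250 → 00 fa.
Recomputed tag = 00fa; claimed = 00fa → match.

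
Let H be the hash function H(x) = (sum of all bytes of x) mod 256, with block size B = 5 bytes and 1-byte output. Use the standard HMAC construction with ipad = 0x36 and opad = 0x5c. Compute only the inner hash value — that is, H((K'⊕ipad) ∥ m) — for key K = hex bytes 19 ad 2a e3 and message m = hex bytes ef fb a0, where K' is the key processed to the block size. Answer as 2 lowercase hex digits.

Key hex bytes 19 ad 2a e3 is 4 bytes ≤ B = 5; zero-pad to 5 bytes: K' = 19 ad 2a e3 00.
K' ⊕ ipad = 2f 9b 1c d5 36.
Inner input = 2f 9b 1c d5 36 ∥ ef fb a0.
Inner hash: sum = 47+155+28+213+54+239+251+160 = 1147; mod 256 = 123 → 7b.

7b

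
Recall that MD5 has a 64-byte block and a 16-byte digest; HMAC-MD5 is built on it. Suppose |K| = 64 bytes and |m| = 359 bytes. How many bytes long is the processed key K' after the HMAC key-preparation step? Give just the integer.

Key is 64 ≤ 64 bytes, zero-padded: |K'| = 64.

64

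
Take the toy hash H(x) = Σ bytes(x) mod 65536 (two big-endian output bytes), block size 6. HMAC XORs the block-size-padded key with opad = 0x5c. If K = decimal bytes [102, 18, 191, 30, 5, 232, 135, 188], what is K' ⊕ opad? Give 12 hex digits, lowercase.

Key decimal bytes [102, 18, 191, 30, 5, 232, 135, 188] = 66 12 bf 1e 05 e8 87 bc is 8 bytes > B = 6, so hash it first: H(key) = 03 85, then zero-pad to 6 bytes: K' = 03 85 00 00 00 00.
XOR each byte with 0x5c: 03⊕5c=5f, 85⊕5c=d9, 00⊕5c=5c, 00⊕5c=5c, 00⊕5c=5c, 00⊕5c=5c.

5fd95c5c5c5c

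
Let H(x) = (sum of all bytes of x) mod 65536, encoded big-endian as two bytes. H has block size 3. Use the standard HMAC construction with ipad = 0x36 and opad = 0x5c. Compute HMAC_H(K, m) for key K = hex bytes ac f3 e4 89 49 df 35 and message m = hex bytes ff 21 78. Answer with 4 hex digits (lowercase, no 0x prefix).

Key hex bytes ac f3 e4 89 49 df 35 is 7 bytes > B = 3, so hash it first: H(key) = 04 69, then zero-pad to 3 bytes: K' = 04 69 00.
K' ⊕ ipad = 32 5f 36.  K' ⊕ opad = 58 35 5c.
Inner input = (K'⊕ipad) ∥ m = 32 5f 36 ∥ ff 21 78.
Inner hash: sum = 50+95+54+255+33+120 = 607 → 02 5f.
Outer input = (K'⊕opad) ∥ inner = 58 35 5c ∥ 02 5f.
Outer hash (tag): sum = 88+53+92+2+95 = 330 → 01 4a.

014a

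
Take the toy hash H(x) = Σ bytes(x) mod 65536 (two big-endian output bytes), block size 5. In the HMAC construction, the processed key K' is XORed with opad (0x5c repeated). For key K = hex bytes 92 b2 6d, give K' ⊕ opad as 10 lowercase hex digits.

ceee315c5c

Key hex bytes 92 b2 6d is 3 bytes ≤ B = 5; zero-pad to 5 bytes: K' = 92 b2 6d 00 00.
XOR each byte with 0x5c: 92⊕5c=ce, b2⊕5c=ee, 6d⊕5c=31, 00⊕5c=5c, 00⊕5c=5c.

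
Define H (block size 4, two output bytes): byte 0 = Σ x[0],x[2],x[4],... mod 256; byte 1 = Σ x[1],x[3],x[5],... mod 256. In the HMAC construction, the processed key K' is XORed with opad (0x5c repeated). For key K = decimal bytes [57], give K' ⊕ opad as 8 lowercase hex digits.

Key decimal bytes [57] = 39 is 1 byte ≤ B = 4; zero-pad to 4 bytes: K' = 39 00 00 00.
XOR each byte with 0x5c: 39⊕5c=65, 00⊕5c=5c, 00⊕5c=5c, 00⊕5c=5c.

655c5c5c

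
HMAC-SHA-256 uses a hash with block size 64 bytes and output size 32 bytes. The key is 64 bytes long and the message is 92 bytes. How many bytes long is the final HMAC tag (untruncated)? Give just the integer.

The tag is one SHA-256 digest: 32 bytes.

32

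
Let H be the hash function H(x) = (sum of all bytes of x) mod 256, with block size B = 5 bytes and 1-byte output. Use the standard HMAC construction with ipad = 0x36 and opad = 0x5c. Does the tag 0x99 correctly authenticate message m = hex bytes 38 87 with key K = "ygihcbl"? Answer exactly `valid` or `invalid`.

valid

Key "ygihcbl" = 79 67 69 68 63 62 6c is 7 bytes > B = 5, so hash it first: H(key) = e2, then zero-pad to 5 bytes: K' = e2 00 00 00 00.
K' ⊕ ipad = d4 36 36 36 36; K' ⊕ opad = be 5c 5c 5c 5c.
Inner hash: sum = 212+54+54+54+54+56+135 = 619; mod 256 = 107 → 6b.
Outer hash (recomputed tag): sum = 190+92+92+92+92+107 = 665; mod 256 = 153 → 99.
Recomputed tag = 99; claimed = 99 → match.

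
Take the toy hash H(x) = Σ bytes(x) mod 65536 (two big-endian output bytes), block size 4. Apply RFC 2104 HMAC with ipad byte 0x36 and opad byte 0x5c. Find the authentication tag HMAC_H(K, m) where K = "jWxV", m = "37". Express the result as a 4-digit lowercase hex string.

Key "jWxV" = 6a 57 78 56 is exactly B = 4 bytes: K' = 6a 57 78 56.
K' ⊕ ipad = 5c 61 4e 60.  K' ⊕ opad = 36 0b 24 0a.
Inner input = (K'⊕ipad) ∥ m = 5c 61 4e 60 ∥ 33 37.
Inner hash: sum = 92+97+78+96+51+55 = 469 → 01 d5.
Outer input = (K'⊕opad) ∥ inner = 36 0b 24 0a ∥ 01 d5.
Outer hash (tag): sum = 54+11+36+10+1+213 = 325 → 01 45.

0145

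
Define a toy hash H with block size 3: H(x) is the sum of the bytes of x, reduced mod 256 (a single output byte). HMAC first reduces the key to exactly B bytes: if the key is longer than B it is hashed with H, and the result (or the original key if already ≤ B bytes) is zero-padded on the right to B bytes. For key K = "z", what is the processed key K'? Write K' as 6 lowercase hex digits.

Key "z" = 7a is 1 byte ≤ B = 3; zero-pad to 3 bytes: K' = 7a 00 00.

7a0000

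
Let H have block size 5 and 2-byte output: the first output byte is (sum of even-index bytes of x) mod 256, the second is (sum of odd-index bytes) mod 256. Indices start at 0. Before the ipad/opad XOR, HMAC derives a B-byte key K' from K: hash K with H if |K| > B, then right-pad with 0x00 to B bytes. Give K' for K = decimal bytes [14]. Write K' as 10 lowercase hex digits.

Key decimal bytes [14] = 0e is 1 byte ≤ B = 5; zero-pad to 5 bytes: K' = 0e 00 00 00 00.

0e00000000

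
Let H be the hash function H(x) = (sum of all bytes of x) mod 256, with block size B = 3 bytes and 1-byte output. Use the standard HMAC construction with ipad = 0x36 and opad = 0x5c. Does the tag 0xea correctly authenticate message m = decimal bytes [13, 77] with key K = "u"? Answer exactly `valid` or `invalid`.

Key "u" = 75 is 1 byte ≤ B = 3; zero-pad to 3 bytes: K' = 75 00 00.
K' ⊕ ipad = 43 36 36; K' ⊕ opad = 29 5c 5c.
Inner hash: sum = 67+54+54+13+77 = 265; mod 256 = 9 → 09.
Outer hash (recomputed tag): sum = 41+92+92+9 = 234 → ea.
Recomputed tag = ea; claimed = ea → match.

valid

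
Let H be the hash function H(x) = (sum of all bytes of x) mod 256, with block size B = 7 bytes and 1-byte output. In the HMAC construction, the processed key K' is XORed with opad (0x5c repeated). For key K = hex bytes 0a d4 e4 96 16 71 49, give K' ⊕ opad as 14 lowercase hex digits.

Key hex bytes 0a d4 e4 96 16 71 49 is exactly B = 7 bytes: K' = 0a d4 e4 96 16 71 49.
XOR each byte with 0x5c: 0a⊕5c=56, d4⊕5c=88, e4⊕5c=b8, 96⊕5c=ca, 16⊕5c=4a, 71⊕5c=2d, 49⊕5c=15.

5688b8ca4a2d15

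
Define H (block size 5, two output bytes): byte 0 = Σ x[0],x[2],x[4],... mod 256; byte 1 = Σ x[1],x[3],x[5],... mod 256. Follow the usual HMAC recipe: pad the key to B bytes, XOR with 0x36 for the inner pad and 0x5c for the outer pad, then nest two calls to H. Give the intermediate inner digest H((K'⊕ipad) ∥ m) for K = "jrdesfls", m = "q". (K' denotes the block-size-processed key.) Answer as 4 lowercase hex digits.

Key "jrdesfls" = 6a 72 64 65 73 66 6c 73 is 8 bytes > B = 5, so hash it first: H(key) = ad b0, then zero-pad to 5 bytes: K' = ad b0 00 00 00.
K' ⊕ ipad = 9b 86 36 36 36.
Inner input = 9b 86 36 36 36 ∥ 71.
Inner hash: even-index sum = 263 mod 256 = 7; odd-index sum = 301 mod 256 = 45 → 07 2d.

072d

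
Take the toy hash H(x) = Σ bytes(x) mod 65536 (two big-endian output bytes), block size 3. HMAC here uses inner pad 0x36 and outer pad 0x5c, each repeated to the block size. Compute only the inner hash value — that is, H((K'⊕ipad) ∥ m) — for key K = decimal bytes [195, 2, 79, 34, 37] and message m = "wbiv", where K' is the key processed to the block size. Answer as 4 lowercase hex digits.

Key decimal bytes [195, 2, 79, 34, 37] = c3 02 4f 22 25 is 5 bytes > B = 3, so hash it first: H(key) = 01 5b, then zero-pad to 3 bytes: K' = 01 5b 00.
K' ⊕ ipad = 37 6d 36.
Inner input = 37 6d 36 ∥ 77 62 69 76.
Inner hash: sum = 55+109+54+119+98+105+118 = 658 → 02 92.

0292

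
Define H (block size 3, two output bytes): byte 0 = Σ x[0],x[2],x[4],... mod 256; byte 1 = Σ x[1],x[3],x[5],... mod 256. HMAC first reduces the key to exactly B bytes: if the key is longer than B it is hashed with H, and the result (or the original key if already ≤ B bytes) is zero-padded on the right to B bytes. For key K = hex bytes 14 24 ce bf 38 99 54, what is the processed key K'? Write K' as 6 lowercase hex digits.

6e7c00

|K| = 7 > B = 3, so first hash the key.
H(K): even-index sum = 366 mod 256 = 110; odd-index sum = 380 mod 256 = 124 → 6e 7c.
Zero-pad H(K) = 6e 7c to 3 bytes: K' = 6e 7c 00.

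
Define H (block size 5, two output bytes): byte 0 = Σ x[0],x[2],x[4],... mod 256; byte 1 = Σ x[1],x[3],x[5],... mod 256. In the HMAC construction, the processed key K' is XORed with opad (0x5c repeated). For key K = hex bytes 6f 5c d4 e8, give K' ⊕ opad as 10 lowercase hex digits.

330088b45c

Key hex bytes 6f 5c d4 e8 is 4 bytes ≤ B = 5; zero-pad to 5 bytes: K' = 6f 5c d4 e8 00.
XOR each byte with 0x5c: 6f⊕5c=33, 5c⊕5c=00, d4⊕5c=88, e8⊕5c=b4, 00⊕5c=5c.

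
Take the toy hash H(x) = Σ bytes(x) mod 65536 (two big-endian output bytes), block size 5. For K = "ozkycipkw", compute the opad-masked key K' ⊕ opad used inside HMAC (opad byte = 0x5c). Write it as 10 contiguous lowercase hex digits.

5fb75c5c5c

Key "ozkycipkw" = 6f 7a 6b 79 63 69 70 6b 77 is 9 bytes > B = 5, so hash it first: H(key) = 03 eb, then zero-pad to 5 bytes: K' = 03 eb 00 00 00.
XOR each byte with 0x5c: 03⊕5c=5f, eb⊕5c=b7, 00⊕5c=5c, 00⊕5c=5c, 00⊕5c=5c.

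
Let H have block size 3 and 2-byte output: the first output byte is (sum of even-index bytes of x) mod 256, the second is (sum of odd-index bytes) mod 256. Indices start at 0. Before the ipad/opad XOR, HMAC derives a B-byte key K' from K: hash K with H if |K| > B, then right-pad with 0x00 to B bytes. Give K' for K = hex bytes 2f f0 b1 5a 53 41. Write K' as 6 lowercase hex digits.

338b00

|K| = 6 > B = 3, so first hash the key.
H(K): even-index sum = 307 mod 256 = 51; odd-index sum = 395 mod 256 = 139 → 33 8b.
Zero-pad H(K) = 33 8b to 3 bytes: K' = 33 8b 00.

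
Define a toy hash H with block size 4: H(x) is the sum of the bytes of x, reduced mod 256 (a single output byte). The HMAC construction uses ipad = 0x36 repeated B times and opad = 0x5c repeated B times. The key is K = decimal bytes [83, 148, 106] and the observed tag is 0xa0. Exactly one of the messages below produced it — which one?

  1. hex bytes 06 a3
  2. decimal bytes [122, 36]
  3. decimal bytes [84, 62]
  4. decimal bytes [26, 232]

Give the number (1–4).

2

Key decimal bytes [83, 148, 106] = 53 94 6a is 3 bytes ≤ B = 4; zero-pad to 4 bytes: K' = 53 94 6a 00.
K' ⊕ ipad = 65 a2 5c 36; K' ⊕ opad = 0f c8 36 5c.
m1: inner = H(65 a2 5c 36 06 a3) = 42; tag = H(0f c8 36 5c 42) = ab
m2: inner = H(65 a2 5c 36 7a 24) = 37; tag = H(0f c8 36 5c 37) = a0 ← matches
m3: inner = H(65 a2 5c 36 54 3e) = 2b; tag = H(0f c8 36 5c 2b) = 94
m4: inner = H(65 a2 5c 36 1a e8) = 9b; tag = H(0f c8 36 5c 9b) = 04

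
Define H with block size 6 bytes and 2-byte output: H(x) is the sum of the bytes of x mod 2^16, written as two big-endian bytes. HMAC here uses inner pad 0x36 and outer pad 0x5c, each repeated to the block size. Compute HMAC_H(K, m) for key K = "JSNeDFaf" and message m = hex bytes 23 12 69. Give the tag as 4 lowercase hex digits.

030e

Key "JSNeDFaf" = 4a 53 4e 65 44 46 61 66 is 8 bytes > B = 6, so hash it first: H(key) = 02 a1, then zero-pad to 6 bytes: K' = 02 a1 00 00 00 00.
K' ⊕ ipad = 34 97 36 36 36 36.  K' ⊕ opad = 5e fd 5c 5c 5c 5c.
Inner input = (K'⊕ipad) ∥ m = 34 97 36 36 36 36 ∥ 23 12 69.
Inner hash: sum = 52+151+54+54+54+54+35+18+105 = 577 → 02 41.
Outer input = (K'⊕opad) ∥ inner = 5e fd 5c 5c 5c 5c ∥ 02 41.
Outer hash (tag): sum = 94+253+92+92+92+92+2+65 = 782 → 03 0e.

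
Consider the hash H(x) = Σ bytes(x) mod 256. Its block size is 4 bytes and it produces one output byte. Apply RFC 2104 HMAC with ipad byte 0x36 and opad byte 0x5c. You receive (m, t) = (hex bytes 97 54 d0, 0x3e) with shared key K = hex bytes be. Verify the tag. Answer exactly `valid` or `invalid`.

invalid

Key hex bytes be is 1 byte ≤ B = 4; zero-pad to 4 bytes: K' = be 00 00 00.
K' ⊕ ipad = 88 36 36 36; K' ⊕ opad = e2 5c 5c 5c.
Inner hash: sum = 136+54+54+54+151+84+208 = 741; mod 256 = 229 → e5.
Outer hash (recomputed tag): sum = 226+92+92+92+229 = 731; mod 256 = 219 → db.
Recomputed tag = db; claimed = 3e → mismatch.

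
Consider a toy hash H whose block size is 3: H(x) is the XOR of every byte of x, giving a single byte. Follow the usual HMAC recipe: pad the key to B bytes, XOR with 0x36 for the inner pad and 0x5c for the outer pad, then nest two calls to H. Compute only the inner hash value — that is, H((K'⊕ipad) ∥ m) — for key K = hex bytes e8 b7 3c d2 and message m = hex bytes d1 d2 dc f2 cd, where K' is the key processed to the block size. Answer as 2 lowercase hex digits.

67

Key hex bytes e8 b7 3c d2 is 4 bytes > B = 3, so hash it first: H(key) = b1, then zero-pad to 3 bytes: K' = b1 00 00.
K' ⊕ ipad = 87 36 36.
Inner input = 87 36 36 ∥ d1 d2 dc f2 cd.
Inner hash: XOR 87⊕36⊕36⊕d1⊕d2⊕dc⊕f2⊕cd = 67.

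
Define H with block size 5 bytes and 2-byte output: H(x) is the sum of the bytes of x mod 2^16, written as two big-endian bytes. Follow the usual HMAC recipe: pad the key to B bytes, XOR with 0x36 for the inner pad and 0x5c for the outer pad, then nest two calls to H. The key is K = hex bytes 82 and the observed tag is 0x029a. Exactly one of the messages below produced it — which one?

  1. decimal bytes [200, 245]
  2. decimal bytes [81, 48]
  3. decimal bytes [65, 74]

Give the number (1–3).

1

Key hex bytes 82 is 1 byte ≤ B = 5; zero-pad to 5 bytes: K' = 82 00 00 00 00.
K' ⊕ ipad = b4 36 36 36 36; K' ⊕ opad = de 5c 5c 5c 5c.
m1: inner = H(b4 36 36 36 36 c8 f5) = 03 49; tag = H(de 5c 5c 5c 5c 03 49) = 029a ← matches
m2: inner = H(b4 36 36 36 36 51 30) = 02 0d; tag = H(de 5c 5c 5c 5c 02 0d) = 025d
m3: inner = H(b4 36 36 36 36 41 4a) = 02 17; tag = H(de 5c 5c 5c 5c 02 17) = 0267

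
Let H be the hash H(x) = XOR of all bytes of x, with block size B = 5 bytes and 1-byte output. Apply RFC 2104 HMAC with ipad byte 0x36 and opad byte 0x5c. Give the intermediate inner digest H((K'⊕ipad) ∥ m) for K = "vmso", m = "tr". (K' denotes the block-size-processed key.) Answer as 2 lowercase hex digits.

Key "vmso" = 76 6d 73 6f is 4 bytes ≤ B = 5; zero-pad to 5 bytes: K' = 76 6d 73 6f 00.
K' ⊕ ipad = 40 5b 45 59 36.
Inner input = 40 5b 45 59 36 ∥ 74 72.
Inner hash: XOR 40⊕5b⊕45⊕59⊕36⊕74⊕72 = 37.

37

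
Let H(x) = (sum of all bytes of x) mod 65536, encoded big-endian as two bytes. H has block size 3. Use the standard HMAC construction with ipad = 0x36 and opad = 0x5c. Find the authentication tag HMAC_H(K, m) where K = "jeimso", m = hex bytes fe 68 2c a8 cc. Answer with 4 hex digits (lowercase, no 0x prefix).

Key "jeimso" = 6a 65 69 6d 73 6f is 6 bytes > B = 3, so hash it first: H(key) = 02 87, then zero-pad to 3 bytes: K' = 02 87 00.
K' ⊕ ipad = 34 b1 36.  K' ⊕ opad = 5e db 5c.
Inner input = (K'⊕ipad) ∥ m = 34 b1 36 ∥ fe 68 2c a8 cc.
Inner hash: sum = 52+177+54+254+104+44+168+204 = 1057 → 04 21.
Outer input = (K'⊕opad) ∥ inner = 5e db 5c ∥ 04 21.
Outer hash (tag): sum = 94+219+92+4+33 = 442 → 01 ba.

01ba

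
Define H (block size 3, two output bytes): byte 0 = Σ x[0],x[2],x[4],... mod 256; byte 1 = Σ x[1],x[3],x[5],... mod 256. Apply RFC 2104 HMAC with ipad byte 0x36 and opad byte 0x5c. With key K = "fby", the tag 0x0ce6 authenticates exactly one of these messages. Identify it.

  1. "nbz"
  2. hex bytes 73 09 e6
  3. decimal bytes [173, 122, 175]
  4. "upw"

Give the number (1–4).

2

Key "fby" = 66 62 79 is exactly B = 3 bytes: K' = 66 62 79.
K' ⊕ ipad = 50 54 4f; K' ⊕ opad = 3a 3e 25.
m1: inner = H(50 54 4f 6e 62 7a) = 01 3c; tag = H(3a 3e 25 01 3c) = 9b3f
m2: inner = H(50 54 4f 73 09 e6) = a8 ad; tag = H(3a 3e 25 a8 ad) = 0ce6 ← matches
m3: inner = H(50 54 4f ad 7a af) = 19 b0; tag = H(3a 3e 25 19 b0) = 0f57
m4: inner = H(50 54 4f 75 70 77) = 0f 40; tag = H(3a 3e 25 0f 40) = 9f4d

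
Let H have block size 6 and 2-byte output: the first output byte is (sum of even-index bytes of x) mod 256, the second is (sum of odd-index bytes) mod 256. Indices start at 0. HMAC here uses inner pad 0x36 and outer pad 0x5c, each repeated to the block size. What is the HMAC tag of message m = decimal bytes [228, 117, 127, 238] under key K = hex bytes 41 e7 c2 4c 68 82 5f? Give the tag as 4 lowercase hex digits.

Key hex bytes 41 e7 c2 4c 68 82 5f is 7 bytes > B = 6, so hash it first: H(key) = ca b5, then zero-pad to 6 bytes: K' = ca b5 00 00 00 00.
K' ⊕ ipad = fc 83 36 36 36 36.  K' ⊕ opad = 96 e9 5c 5c 5c 5c.
Inner input = (K'⊕ipad) ∥ m = fc 83 36 36 36 36 ∥ e4 75 7f ee.
Inner hash: even-index sum = 715 mod 256 = 203; odd-index sum = 594 mod 256 = 82 → cb 52.
Outer input = (K'⊕opad) ∥ inner = 96 e9 5c 5c 5c 5c ∥ cb 52.
Outer hash (tag): even-index sum = 537 mod 256 = 25; odd-index sum = 499 mod 256 = 243 → 19 f3.

19f3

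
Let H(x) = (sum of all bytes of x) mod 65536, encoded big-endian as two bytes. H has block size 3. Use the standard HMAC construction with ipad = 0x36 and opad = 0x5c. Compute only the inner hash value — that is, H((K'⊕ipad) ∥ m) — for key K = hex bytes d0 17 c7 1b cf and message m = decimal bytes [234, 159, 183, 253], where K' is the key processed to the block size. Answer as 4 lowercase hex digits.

0455

Key hex bytes d0 17 c7 1b cf is 5 bytes > B = 3, so hash it first: H(key) = 02 98, then zero-pad to 3 bytes: K' = 02 98 00.
K' ⊕ ipad = 34 ae 36.
Inner input = 34 ae 36 ∥ ea 9f b7 fd.
Inner hash: sum = 52+174+54+234+159+183+253 = 1109 → 04 55.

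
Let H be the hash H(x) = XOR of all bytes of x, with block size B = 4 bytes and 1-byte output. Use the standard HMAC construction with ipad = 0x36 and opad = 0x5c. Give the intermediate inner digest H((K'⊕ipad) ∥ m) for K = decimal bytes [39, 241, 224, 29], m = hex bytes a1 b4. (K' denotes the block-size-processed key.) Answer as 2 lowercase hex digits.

3e

Key decimal bytes [39, 241, 224, 29] = 27 f1 e0 1d is exactly B = 4 bytes: K' = 27 f1 e0 1d.
K' ⊕ ipad = 11 c7 d6 2b.
Inner input = 11 c7 d6 2b ∥ a1 b4.
Inner hash: XOR 11⊕c7⊕d6⊕2b⊕a1⊕b4 = 3e.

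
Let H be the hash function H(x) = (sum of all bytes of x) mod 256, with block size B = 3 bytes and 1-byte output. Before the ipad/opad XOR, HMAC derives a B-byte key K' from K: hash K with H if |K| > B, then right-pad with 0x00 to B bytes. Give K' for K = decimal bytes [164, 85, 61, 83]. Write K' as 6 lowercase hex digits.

890000

|K| = 4 > B = 3, so first hash the key.
H(K): sum = 164+85+61+83 = 393; mod 256 = 137 → 89.
Zero-pad H(K) = 89 to 3 bytes: K' = 89 00 00.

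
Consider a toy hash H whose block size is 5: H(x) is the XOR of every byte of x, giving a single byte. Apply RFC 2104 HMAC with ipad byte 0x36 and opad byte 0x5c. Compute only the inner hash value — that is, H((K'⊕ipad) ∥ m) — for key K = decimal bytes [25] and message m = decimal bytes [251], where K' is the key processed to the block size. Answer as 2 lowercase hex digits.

Key decimal bytes [25] = 19 is 1 byte ≤ B = 5; zero-pad to 5 bytes: K' = 19 00 00 00 00.
K' ⊕ ipad = 2f 36 36 36 36.
Inner input = 2f 36 36 36 36 ∥ fb.
Inner hash: XOR 2f⊕36⊕36⊕36⊕36⊕fb = d4.

d4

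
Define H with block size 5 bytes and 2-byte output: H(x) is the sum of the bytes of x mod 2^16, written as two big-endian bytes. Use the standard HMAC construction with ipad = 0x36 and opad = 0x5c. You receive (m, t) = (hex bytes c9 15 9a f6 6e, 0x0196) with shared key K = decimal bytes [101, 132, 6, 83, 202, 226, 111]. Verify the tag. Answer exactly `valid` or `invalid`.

valid

Key decimal bytes [101, 132, 6, 83, 202, 226, 111] = 65 84 06 53 ca e2 6f is 7 bytes > B = 5, so hash it first: H(key) = 03 5d, then zero-pad to 5 bytes: K' = 03 5d 00 00 00.
K' ⊕ ipad = 35 6b 36 36 36; K' ⊕ opad = 5f 01 5c 5c 5c.
Inner hash: sum = 53+107+54+54+54+201+21+154+246+110 = 1054 → 04 1e.
Outer hash (recomputed tag): sum = 95+1+92+92+92+4+30 = 406 → 01 96.
Recomputed tag = 0196; claimed = 0196 → match.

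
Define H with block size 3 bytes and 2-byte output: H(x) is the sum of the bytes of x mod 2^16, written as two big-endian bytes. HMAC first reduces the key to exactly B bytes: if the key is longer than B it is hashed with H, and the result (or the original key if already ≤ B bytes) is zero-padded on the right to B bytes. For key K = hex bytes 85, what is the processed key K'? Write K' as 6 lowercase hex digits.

850000

Key hex bytes 85 is 1 byte ≤ B = 3; zero-pad to 3 bytes: K' = 85 00 00.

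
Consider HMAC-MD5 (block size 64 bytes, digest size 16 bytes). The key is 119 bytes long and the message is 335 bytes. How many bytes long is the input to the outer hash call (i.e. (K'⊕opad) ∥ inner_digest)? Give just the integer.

Key is 119 > 64 bytes, so it is hashed to 16 bytes then zero-padded to 64: |K'| = 64.
Outer input = (K'⊕opad) ∥ H(inner) → 64 + 16 = 80 bytes.

80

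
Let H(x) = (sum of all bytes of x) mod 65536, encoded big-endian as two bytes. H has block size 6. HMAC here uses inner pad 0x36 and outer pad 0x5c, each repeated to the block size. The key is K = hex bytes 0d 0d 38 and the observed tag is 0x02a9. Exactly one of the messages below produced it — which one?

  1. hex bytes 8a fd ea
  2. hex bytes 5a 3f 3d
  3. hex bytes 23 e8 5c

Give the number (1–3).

Key hex bytes 0d 0d 38 is 3 bytes ≤ B = 6; zero-pad to 6 bytes: K' = 0d 0d 38 00 00 00.
K' ⊕ ipad = 3b 3b 0e 36 36 36; K' ⊕ opad = 51 51 64 5c 5c 5c.
m1: inner = H(3b 3b 0e 36 36 36 8a fd ea) = 03 97; tag = H(51 51 64 5c 5c 5c 03 97) = 02b4
m2: inner = H(3b 3b 0e 36 36 36 5a 3f 3d) = 01 fc; tag = H(51 51 64 5c 5c 5c 01 fc) = 0317
m3: inner = H(3b 3b 0e 36 36 36 23 e8 5c) = 02 8d; tag = H(51 51 64 5c 5c 5c 02 8d) = 02a9 ← matches

3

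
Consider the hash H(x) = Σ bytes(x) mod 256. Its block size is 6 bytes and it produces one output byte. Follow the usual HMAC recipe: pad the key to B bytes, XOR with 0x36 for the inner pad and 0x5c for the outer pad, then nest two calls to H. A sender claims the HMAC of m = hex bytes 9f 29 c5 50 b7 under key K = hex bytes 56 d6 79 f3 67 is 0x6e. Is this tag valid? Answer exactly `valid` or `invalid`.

Key hex bytes 56 d6 79 f3 67 is 5 bytes ≤ B = 6; zero-pad to 6 bytes: K' = 56 d6 79 f3 67 00.
K' ⊕ ipad = 60 e0 4f c5 51 36; K' ⊕ opad = 0a 8a 25 af 3b 5c.
Inner hash: sum = 96+224+79+197+81+54+159+41+197+80+183 = 1391; mod 256 = 111 → 6f.
Outer hash (recomputed tag): sum = 10+138+37+175+59+92+111 = 622; mod 256 = 110 → 6e.
Recomputed tag = 6e; claimed = 6e → match.

valid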